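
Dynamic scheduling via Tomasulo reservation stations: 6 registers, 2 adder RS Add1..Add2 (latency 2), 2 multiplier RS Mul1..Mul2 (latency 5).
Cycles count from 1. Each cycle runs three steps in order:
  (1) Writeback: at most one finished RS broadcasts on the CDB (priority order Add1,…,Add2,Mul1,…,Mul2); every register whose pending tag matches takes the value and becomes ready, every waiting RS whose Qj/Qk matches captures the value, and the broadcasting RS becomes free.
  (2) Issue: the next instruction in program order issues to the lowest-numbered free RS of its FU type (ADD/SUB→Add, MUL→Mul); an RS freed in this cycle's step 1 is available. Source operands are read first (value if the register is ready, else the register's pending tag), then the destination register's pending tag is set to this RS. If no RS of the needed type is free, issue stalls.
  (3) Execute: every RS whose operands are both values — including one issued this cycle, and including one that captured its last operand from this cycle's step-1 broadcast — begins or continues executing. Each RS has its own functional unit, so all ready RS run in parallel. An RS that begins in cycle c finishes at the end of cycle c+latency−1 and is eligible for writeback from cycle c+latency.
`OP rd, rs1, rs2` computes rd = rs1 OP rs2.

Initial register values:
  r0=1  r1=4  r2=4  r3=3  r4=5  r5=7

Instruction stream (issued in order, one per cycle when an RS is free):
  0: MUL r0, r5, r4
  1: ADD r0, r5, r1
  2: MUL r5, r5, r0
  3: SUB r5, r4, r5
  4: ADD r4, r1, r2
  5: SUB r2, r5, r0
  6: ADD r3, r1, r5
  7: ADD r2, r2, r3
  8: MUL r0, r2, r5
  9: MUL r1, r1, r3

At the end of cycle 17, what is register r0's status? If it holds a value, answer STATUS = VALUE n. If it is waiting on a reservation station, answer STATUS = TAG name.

STATUS = TAG Mul1

cycle 1: issue MUL r0<-Mul1 // r0:Mul1,r1:4,r2:4,r3:3,r4:5,r5:7
cycle 2: issue ADD r0<-Add1 // r0:Add1,r1:4,r2:4,r3:3,r4:5,r5:7
cycle 3: issue MUL r5<-Mul2 // r0:Add1,r1:4,r2:4,r3:3,r4:5,r5:Mul2
cycle 4: CDB Add1=11; issue SUB r5<-Add1 // r0:11,r1:4,r2:4,r3:3,r4:5,r5:Add1
cycle 5: issue ADD r4<-Add2 // r0:11,r1:4,r2:4,r3:3,r4:Add2,r5:Add1
cycle 6: CDB Mul1=35; stall // r0:11,r1:4,r2:4,r3:3,r4:Add2,r5:Add1
cycle 7: CDB Add2=8; issue SUB r2<-Add2 // r0:11,r1:4,r2:Add2,r3:3,r4:8,r5:Add1
cycle 8: stall // r0:11,r1:4,r2:Add2,r3:3,r4:8,r5:Add1
cycle 9: CDB Mul2=77; stall // r0:11,r1:4,r2:Add2,r3:3,r4:8,r5:Add1
cycle 10: stall // r0:11,r1:4,r2:Add2,r3:3,r4:8,r5:Add1
cycle 11: CDB Add1=-72; issue ADD r3<-Add1 // r0:11,r1:4,r2:Add2,r3:Add1,r4:8,r5:-72
cycle 12: stall // r0:11,r1:4,r2:Add2,r3:Add1,r4:8,r5:-72
cycle 13: CDB Add1=-68; issue ADD r2<-Add1 // r0:11,r1:4,r2:Add1,r3:-68,r4:8,r5:-72
cycle 14: CDB Add2=-83; issue MUL r0<-Mul1 // r0:Mul1,r1:4,r2:Add1,r3:-68,r4:8,r5:-72
cycle 15: issue MUL r1<-Mul2 // r0:Mul1,r1:Mul2,r2:Add1,r3:-68,r4:8,r5:-72
cycle 16: CDB Add1=-151 // r0:Mul1,r1:Mul2,r2:-151,r3:-68,r4:8,r5:-72
cycle 17: - // r0:Mul1,r1:Mul2,r2:-151,r3:-68,r4:8,r5:-72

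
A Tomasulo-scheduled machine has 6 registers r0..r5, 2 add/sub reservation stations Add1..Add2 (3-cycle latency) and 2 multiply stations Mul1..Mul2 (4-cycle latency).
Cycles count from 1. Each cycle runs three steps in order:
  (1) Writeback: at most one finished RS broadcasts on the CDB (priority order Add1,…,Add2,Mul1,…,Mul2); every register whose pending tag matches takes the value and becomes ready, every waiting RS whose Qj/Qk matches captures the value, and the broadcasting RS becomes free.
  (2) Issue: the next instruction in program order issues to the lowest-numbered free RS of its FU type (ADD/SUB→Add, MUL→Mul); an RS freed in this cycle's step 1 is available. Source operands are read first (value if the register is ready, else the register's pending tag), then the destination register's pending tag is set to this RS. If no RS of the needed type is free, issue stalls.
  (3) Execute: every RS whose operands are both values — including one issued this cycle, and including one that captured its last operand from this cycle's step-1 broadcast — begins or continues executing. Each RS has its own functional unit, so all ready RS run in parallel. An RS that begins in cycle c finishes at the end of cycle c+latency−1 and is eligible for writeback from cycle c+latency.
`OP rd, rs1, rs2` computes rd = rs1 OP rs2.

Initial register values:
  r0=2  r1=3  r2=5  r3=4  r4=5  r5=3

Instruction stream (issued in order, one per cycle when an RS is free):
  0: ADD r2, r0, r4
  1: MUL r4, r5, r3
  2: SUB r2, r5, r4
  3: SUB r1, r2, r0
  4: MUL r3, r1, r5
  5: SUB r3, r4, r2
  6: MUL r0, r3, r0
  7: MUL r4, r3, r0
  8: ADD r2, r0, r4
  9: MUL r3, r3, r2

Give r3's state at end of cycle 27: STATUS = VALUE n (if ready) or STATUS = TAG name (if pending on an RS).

STATUS = TAG Mul1

cycle 1: issue ADD r2<-Add1 // r0:2,r1:3,r2:Add1,r3:4,r4:5,r5:3
cycle 2: issue MUL r4<-Mul1 // r0:2,r1:3,r2:Add1,r3:4,r4:Mul1,r5:3
cycle 3: issue SUB r2<-Add2 // r0:2,r1:3,r2:Add2,r3:4,r4:Mul1,r5:3
cycle 4: CDB Add1=7; issue SUB r1<-Add1 // r0:2,r1:Add1,r2:Add2,r3:4,r4:Mul1,r5:3
cycle 5: issue MUL r3<-Mul2 // r0:2,r1:Add1,r2:Add2,r3:Mul2,r4:Mul1,r5:3
cycle 6: CDB Mul1=12; stall // r0:2,r1:Add1,r2:Add2,r3:Mul2,r4:12,r5:3
cycle 7: stall // r0:2,r1:Add1,r2:Add2,r3:Mul2,r4:12,r5:3
cycle 8: stall // r0:2,r1:Add1,r2:Add2,r3:Mul2,r4:12,r5:3
cycle 9: CDB Add2=-9; issue SUB r3<-Add2 // r0:2,r1:Add1,r2:-9,r3:Add2,r4:12,r5:3
cycle 10: issue MUL r0<-Mul1 // r0:Mul1,r1:Add1,r2:-9,r3:Add2,r4:12,r5:3
cycle 11: stall // r0:Mul1,r1:Add1,r2:-9,r3:Add2,r4:12,r5:3
cycle 12: CDB Add1=-11; stall // r0:Mul1,r1:-11,r2:-9,r3:Add2,r4:12,r5:3
cycle 13: CDB Add2=21; stall // r0:Mul1,r1:-11,r2:-9,r3:21,r4:12,r5:3
cycle 14: stall // r0:Mul1,r1:-11,r2:-9,r3:21,r4:12,r5:3
cycle 15: stall // r0:Mul1,r1:-11,r2:-9,r3:21,r4:12,r5:3
cycle 16: CDB Mul2=-33; issue MUL r4<-Mul2 // r0:Mul1,r1:-11,r2:-9,r3:21,r4:Mul2,r5:3
cycle 17: CDB Mul1=42; issue ADD r2<-Add1 // r0:42,r1:-11,r2:Add1,r3:21,r4:Mul2,r5:3
cycle 18: issue MUL r3<-Mul1 // r0:42,r1:-11,r2:Add1,r3:Mul1,r4:Mul2,r5:3
cycle 19: - // r0:42,r1:-11,r2:Add1,r3:Mul1,r4:Mul2,r5:3
cycle 20: - // r0:42,r1:-11,r2:Add1,r3:Mul1,r4:Mul2,r5:3
cycle 21: CDB Mul2=882 // r0:42,r1:-11,r2:Add1,r3:Mul1,r4:882,r5:3
cycle 22: - // r0:42,r1:-11,r2:Add1,r3:Mul1,r4:882,r5:3
cycle 23: - // r0:42,r1:-11,r2:Add1,r3:Mul1,r4:882,r5:3
cycle 24: CDB Add1=924 // r0:42,r1:-11,r2:924,r3:Mul1,r4:882,r5:3
cycle 25: - // r0:42,r1:-11,r2:924,r3:Mul1,r4:882,r5:3
cycle 26: - // r0:42,r1:-11,r2:924,r3:Mul1,r4:882,r5:3
cycle 27: - // r0:42,r1:-11,r2:924,r3:Mul1,r4:882,r5:3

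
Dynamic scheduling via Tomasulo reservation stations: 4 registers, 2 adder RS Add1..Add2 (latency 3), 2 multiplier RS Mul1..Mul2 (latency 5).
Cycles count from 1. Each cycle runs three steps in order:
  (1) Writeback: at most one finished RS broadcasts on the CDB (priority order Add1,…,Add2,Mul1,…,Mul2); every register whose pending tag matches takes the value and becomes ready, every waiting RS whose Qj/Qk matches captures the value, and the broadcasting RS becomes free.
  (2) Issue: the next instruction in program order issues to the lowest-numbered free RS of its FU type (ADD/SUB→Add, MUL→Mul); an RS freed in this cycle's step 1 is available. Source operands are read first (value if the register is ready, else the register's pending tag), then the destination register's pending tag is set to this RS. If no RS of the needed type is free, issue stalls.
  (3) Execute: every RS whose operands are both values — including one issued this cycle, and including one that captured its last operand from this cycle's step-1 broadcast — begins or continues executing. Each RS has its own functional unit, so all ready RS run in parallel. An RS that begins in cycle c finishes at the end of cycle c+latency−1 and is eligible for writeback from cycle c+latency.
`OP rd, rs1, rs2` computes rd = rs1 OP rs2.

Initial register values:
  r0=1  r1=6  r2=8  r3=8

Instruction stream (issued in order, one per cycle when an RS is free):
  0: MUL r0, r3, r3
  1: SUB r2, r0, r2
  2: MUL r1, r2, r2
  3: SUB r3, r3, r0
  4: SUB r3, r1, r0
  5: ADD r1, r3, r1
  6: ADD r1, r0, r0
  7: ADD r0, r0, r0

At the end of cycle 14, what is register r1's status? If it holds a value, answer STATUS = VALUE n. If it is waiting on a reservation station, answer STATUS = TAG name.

STATUS = TAG Add2

c1: issue MUL r0<-Mul1 | r0:Mul1,r1:6,r2:8,r3:8
c2: issue SUB r2<-Add1 | r0:Mul1,r1:6,r2:Add1,r3:8
c3: issue MUL r1<-Mul2 | r0:Mul1,r1:Mul2,r2:Add1,r3:8
c4: issue SUB r3<-Add2 | r0:Mul1,r1:Mul2,r2:Add1,r3:Add2
c5: stall | r0:Mul1,r1:Mul2,r2:Add1,r3:Add2
c6: CDB Mul1=64; stall | r0:64,r1:Mul2,r2:Add1,r3:Add2
c7: stall | r0:64,r1:Mul2,r2:Add1,r3:Add2
c8: stall | r0:64,r1:Mul2,r2:Add1,r3:Add2
c9: CDB Add1=56; issue SUB r3<-Add1 | r0:64,r1:Mul2,r2:56,r3:Add1
c10: CDB Add2=-56; issue ADD r1<-Add2 | r0:64,r1:Add2,r2:56,r3:Add1
c11: stall | r0:64,r1:Add2,r2:56,r3:Add1
c12: stall | r0:64,r1:Add2,r2:56,r3:Add1
c13: stall | r0:64,r1:Add2,r2:56,r3:Add1
c14: CDB Mul2=3136; stall | r0:64,r1:Add2,r2:56,r3:Add1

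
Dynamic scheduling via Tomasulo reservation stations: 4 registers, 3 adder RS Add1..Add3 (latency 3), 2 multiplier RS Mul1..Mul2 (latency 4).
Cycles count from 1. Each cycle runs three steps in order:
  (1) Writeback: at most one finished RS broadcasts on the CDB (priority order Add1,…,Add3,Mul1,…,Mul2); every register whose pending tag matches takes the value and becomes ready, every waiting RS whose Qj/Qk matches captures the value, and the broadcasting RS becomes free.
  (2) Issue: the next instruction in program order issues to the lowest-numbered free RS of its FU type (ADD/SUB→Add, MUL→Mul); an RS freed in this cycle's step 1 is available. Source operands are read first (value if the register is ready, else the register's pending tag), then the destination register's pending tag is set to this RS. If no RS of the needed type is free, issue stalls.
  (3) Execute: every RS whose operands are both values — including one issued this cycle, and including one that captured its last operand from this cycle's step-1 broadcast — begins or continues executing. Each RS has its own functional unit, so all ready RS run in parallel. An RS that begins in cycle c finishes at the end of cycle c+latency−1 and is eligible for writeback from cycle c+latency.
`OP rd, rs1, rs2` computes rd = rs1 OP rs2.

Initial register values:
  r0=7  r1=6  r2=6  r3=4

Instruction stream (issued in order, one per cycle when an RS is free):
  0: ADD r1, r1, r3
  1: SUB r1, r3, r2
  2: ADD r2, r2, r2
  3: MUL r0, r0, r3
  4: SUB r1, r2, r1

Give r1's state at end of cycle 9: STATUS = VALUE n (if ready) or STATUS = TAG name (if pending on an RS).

  c1: issue ADD r1<-Add1  regs: r0:7,r1:Add1,r2:6,r3:4
  c2: issue SUB r1<-Add2  regs: r0:7,r1:Add2,r2:6,r3:4
  c3: issue ADD r2<-Add3  regs: r0:7,r1:Add2,r2:Add3,r3:4
  c4: CDB Add1=10; issue MUL r0<-Mul1  regs: r0:Mul1,r1:Add2,r2:Add3,r3:4
  c5: CDB Add2=-2; issue SUB r1<-Add1  regs: r0:Mul1,r1:Add1,r2:Add3,r3:4
  c6: CDB Add3=12  regs: r0:Mul1,r1:Add1,r2:12,r3:4
  c7: -  regs: r0:Mul1,r1:Add1,r2:12,r3:4
  c8: CDB Mul1=28  regs: r0:28,r1:Add1,r2:12,r3:4
  c9: CDB Add1=14  regs: r0:28,r1:14,r2:12,r3:4

STATUS = VALUE 14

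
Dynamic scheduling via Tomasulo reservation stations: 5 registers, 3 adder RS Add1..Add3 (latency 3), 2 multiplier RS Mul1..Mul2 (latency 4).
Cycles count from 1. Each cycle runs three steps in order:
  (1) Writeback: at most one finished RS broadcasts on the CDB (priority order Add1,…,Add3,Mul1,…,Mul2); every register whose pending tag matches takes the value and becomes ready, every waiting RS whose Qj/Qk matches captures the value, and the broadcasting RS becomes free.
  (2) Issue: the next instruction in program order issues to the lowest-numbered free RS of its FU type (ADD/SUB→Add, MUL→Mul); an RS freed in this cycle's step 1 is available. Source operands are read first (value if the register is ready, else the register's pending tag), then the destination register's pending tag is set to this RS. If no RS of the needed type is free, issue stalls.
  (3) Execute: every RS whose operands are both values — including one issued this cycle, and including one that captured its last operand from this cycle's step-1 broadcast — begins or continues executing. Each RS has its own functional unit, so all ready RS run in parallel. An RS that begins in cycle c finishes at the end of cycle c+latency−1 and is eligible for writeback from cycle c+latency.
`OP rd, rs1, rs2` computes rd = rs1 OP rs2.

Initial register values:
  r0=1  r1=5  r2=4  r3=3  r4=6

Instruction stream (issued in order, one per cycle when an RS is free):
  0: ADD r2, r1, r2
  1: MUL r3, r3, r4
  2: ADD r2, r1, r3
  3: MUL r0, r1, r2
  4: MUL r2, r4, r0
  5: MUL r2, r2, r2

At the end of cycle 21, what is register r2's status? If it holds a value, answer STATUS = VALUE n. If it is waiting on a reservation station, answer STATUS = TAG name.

STATUS = VALUE 476100

cycle 1: issue ADD r2<-Add1 // r0:1,r1:5,r2:Add1,r3:3,r4:6
cycle 2: issue MUL r3<-Mul1 // r0:1,r1:5,r2:Add1,r3:Mul1,r4:6
cycle 3: issue ADD r2<-Add2 // r0:1,r1:5,r2:Add2,r3:Mul1,r4:6
cycle 4: CDB Add1=9; issue MUL r0<-Mul2 // r0:Mul2,r1:5,r2:Add2,r3:Mul1,r4:6
cycle 5: stall // r0:Mul2,r1:5,r2:Add2,r3:Mul1,r4:6
cycle 6: CDB Mul1=18; issue MUL r2<-Mul1 // r0:Mul2,r1:5,r2:Mul1,r3:18,r4:6
cycle 7: stall // r0:Mul2,r1:5,r2:Mul1,r3:18,r4:6
cycle 8: stall // r0:Mul2,r1:5,r2:Mul1,r3:18,r4:6
cycle 9: CDB Add2=23; stall // r0:Mul2,r1:5,r2:Mul1,r3:18,r4:6
cycle 10: stall // r0:Mul2,r1:5,r2:Mul1,r3:18,r4:6
cycle 11: stall // r0:Mul2,r1:5,r2:Mul1,r3:18,r4:6
cycle 12: stall // r0:Mul2,r1:5,r2:Mul1,r3:18,r4:6
cycle 13: CDB Mul2=115; issue MUL r2<-Mul2 // r0:115,r1:5,r2:Mul2,r3:18,r4:6
cycle 14: - // r0:115,r1:5,r2:Mul2,r3:18,r4:6
cycle 15: - // r0:115,r1:5,r2:Mul2,r3:18,r4:6
cycle 16: - // r0:115,r1:5,r2:Mul2,r3:18,r4:6
cycle 17: CDB Mul1=690 // r0:115,r1:5,r2:Mul2,r3:18,r4:6
cycle 18: - // r0:115,r1:5,r2:Mul2,r3:18,r4:6
cycle 19: - // r0:115,r1:5,r2:Mul2,r3:18,r4:6
cycle 20: - // r0:115,r1:5,r2:Mul2,r3:18,r4:6
cycle 21: CDB Mul2=476100 // r0:115,r1:5,r2:476100,r3:18,r4:6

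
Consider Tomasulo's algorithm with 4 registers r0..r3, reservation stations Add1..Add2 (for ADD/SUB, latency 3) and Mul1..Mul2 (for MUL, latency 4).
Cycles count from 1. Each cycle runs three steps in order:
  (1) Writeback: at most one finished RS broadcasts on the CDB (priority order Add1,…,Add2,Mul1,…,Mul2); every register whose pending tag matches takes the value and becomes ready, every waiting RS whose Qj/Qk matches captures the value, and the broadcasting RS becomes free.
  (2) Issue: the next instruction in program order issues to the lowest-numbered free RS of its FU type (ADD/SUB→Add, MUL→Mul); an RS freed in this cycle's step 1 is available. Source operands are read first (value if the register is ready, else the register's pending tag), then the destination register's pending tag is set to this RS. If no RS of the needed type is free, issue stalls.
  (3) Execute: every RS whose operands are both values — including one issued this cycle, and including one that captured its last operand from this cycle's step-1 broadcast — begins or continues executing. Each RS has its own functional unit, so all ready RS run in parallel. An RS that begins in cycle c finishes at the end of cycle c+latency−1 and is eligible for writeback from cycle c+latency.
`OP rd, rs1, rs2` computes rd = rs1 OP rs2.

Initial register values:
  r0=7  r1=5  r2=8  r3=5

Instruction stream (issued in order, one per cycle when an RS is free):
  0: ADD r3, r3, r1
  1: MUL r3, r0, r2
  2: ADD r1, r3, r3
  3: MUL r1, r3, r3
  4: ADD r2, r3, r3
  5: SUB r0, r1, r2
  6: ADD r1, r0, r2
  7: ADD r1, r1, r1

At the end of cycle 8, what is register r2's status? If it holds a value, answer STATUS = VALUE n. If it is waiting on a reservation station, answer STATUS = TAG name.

  c1: issue ADD r3<-Add1  regs: r0:7,r1:5,r2:8,r3:Add1
  c2: issue MUL r3<-Mul1  regs: r0:7,r1:5,r2:8,r3:Mul1
  c3: issue ADD r1<-Add2  regs: r0:7,r1:Add2,r2:8,r3:Mul1
  c4: CDB Add1=10; issue MUL r1<-Mul2  regs: r0:7,r1:Mul2,r2:8,r3:Mul1
  c5: issue ADD r2<-Add1  regs: r0:7,r1:Mul2,r2:Add1,r3:Mul1
  c6: CDB Mul1=56; stall  regs: r0:7,r1:Mul2,r2:Add1,r3:56
  c7: stall  regs: r0:7,r1:Mul2,r2:Add1,r3:56
  c8: stall  regs: r0:7,r1:Mul2,r2:Add1,r3:56

STATUS = TAG Add1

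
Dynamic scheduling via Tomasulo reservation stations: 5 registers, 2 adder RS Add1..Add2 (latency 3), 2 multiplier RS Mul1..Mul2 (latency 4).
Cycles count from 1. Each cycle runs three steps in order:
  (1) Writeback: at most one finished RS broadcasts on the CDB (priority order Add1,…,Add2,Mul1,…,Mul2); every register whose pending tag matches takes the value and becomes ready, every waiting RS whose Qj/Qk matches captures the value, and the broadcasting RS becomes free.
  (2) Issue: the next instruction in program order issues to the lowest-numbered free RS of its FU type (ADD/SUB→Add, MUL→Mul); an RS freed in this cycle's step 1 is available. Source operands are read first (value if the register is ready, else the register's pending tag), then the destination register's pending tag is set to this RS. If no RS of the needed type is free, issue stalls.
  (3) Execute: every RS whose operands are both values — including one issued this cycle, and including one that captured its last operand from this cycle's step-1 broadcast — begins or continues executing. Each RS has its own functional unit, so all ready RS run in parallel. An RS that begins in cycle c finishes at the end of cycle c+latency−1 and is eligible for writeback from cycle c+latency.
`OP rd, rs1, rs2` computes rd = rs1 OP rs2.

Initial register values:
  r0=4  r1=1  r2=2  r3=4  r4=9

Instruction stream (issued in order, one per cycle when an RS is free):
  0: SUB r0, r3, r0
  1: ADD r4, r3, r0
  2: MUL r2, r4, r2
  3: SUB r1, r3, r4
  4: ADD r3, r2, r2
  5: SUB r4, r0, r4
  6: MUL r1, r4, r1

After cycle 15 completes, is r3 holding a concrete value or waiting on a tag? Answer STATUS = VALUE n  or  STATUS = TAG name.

cycle 1: issue SUB r0<-Add1 // r0:Add1,r1:1,r2:2,r3:4,r4:9
cycle 2: issue ADD r4<-Add2 // r0:Add1,r1:1,r2:2,r3:4,r4:Add2
cycle 3: issue MUL r2<-Mul1 // r0:Add1,r1:1,r2:Mul1,r3:4,r4:Add2
cycle 4: CDB Add1=0; issue SUB r1<-Add1 // r0:0,r1:Add1,r2:Mul1,r3:4,r4:Add2
cycle 5: stall // r0:0,r1:Add1,r2:Mul1,r3:4,r4:Add2
cycle 6: stall // r0:0,r1:Add1,r2:Mul1,r3:4,r4:Add2
cycle 7: CDB Add2=4; issue ADD r3<-Add2 // r0:0,r1:Add1,r2:Mul1,r3:Add2,r4:4
cycle 8: stall // r0:0,r1:Add1,r2:Mul1,r3:Add2,r4:4
cycle 9: stall // r0:0,r1:Add1,r2:Mul1,r3:Add2,r4:4
cycle 10: CDB Add1=0; issue SUB r4<-Add1 // r0:0,r1:0,r2:Mul1,r3:Add2,r4:Add1
cycle 11: CDB Mul1=8; issue MUL r1<-Mul1 // r0:0,r1:Mul1,r2:8,r3:Add2,r4:Add1
cycle 12: - // r0:0,r1:Mul1,r2:8,r3:Add2,r4:Add1
cycle 13: CDB Add1=-4 // r0:0,r1:Mul1,r2:8,r3:Add2,r4:-4
cycle 14: CDB Add2=16 // r0:0,r1:Mul1,r2:8,r3:16,r4:-4
cycle 15: - // r0:0,r1:Mul1,r2:8,r3:16,r4:-4

STATUS = VALUE 16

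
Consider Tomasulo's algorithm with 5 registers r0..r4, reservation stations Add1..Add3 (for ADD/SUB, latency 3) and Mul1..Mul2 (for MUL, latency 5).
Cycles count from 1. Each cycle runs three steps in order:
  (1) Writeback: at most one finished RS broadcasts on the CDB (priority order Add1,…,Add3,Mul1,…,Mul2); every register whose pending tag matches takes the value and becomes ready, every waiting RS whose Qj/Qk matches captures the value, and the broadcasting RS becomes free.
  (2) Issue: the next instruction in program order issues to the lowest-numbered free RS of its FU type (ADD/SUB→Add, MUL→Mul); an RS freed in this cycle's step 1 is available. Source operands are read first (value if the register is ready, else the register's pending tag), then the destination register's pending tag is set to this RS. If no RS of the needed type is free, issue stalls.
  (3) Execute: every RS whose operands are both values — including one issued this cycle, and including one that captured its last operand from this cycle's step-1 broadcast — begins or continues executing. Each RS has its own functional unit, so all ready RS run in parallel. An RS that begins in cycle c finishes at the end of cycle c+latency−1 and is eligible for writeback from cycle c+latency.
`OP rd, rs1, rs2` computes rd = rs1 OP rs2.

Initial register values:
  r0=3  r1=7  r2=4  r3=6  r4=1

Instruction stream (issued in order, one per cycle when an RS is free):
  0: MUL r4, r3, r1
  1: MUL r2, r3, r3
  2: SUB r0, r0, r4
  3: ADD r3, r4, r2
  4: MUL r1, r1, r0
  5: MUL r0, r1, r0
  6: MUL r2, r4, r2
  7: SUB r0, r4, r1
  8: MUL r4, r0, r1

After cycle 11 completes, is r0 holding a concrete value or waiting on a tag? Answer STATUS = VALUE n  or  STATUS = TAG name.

STATUS = TAG Mul2

  c1: issue MUL r4<-Mul1  regs: r0:3,r1:7,r2:4,r3:6,r4:Mul1
  c2: issue MUL r2<-Mul2  regs: r0:3,r1:7,r2:Mul2,r3:6,r4:Mul1
  c3: issue SUB r0<-Add1  regs: r0:Add1,r1:7,r2:Mul2,r3:6,r4:Mul1
  c4: issue ADD r3<-Add2  regs: r0:Add1,r1:7,r2:Mul2,r3:Add2,r4:Mul1
  c5: stall  regs: r0:Add1,r1:7,r2:Mul2,r3:Add2,r4:Mul1
  c6: CDB Mul1=42; issue MUL r1<-Mul1  regs: r0:Add1,r1:Mul1,r2:Mul2,r3:Add2,r4:42
  c7: CDB Mul2=36; issue MUL r0<-Mul2  regs: r0:Mul2,r1:Mul1,r2:36,r3:Add2,r4:42
  c8: stall  regs: r0:Mul2,r1:Mul1,r2:36,r3:Add2,r4:42
  c9: CDB Add1=-39; stall  regs: r0:Mul2,r1:Mul1,r2:36,r3:Add2,r4:42
  c10: CDB Add2=78; stall  regs: r0:Mul2,r1:Mul1,r2:36,r3:78,r4:42
  c11: stall  regs: r0:Mul2,r1:Mul1,r2:36,r3:78,r4:42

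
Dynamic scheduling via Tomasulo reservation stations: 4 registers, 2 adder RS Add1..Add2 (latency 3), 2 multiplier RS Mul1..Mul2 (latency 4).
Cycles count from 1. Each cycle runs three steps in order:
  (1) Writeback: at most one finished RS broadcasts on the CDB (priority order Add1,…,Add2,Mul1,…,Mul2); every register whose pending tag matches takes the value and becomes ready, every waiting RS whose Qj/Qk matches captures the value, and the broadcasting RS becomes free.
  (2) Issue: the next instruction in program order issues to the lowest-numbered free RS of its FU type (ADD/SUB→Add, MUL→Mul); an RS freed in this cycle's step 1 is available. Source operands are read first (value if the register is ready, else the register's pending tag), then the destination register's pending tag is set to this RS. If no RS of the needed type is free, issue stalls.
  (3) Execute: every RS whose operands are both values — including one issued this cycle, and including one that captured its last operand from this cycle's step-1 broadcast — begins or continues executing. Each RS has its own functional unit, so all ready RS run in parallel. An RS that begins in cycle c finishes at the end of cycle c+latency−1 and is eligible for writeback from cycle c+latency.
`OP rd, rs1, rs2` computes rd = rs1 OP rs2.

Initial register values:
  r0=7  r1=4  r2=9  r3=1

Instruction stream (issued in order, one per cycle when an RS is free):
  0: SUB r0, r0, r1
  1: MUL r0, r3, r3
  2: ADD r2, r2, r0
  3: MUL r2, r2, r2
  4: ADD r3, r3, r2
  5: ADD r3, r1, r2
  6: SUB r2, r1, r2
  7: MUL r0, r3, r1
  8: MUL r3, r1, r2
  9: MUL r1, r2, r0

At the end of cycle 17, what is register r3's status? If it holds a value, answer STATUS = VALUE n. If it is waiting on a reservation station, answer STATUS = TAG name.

cycle 1: issue SUB r0<-Add1 // r0:Add1,r1:4,r2:9,r3:1
cycle 2: issue MUL r0<-Mul1 // r0:Mul1,r1:4,r2:9,r3:1
cycle 3: issue ADD r2<-Add2 // r0:Mul1,r1:4,r2:Add2,r3:1
cycle 4: CDB Add1=3; issue MUL r2<-Mul2 // r0:Mul1,r1:4,r2:Mul2,r3:1
cycle 5: issue ADD r3<-Add1 // r0:Mul1,r1:4,r2:Mul2,r3:Add1
cycle 6: CDB Mul1=1; stall // r0:1,r1:4,r2:Mul2,r3:Add1
cycle 7: stall // r0:1,r1:4,r2:Mul2,r3:Add1
cycle 8: stall // r0:1,r1:4,r2:Mul2,r3:Add1
cycle 9: CDB Add2=10; issue ADD r3<-Add2 // r0:1,r1:4,r2:Mul2,r3:Add2
cycle 10: stall // r0:1,r1:4,r2:Mul2,r3:Add2
cycle 11: stall // r0:1,r1:4,r2:Mul2,r3:Add2
cycle 12: stall // r0:1,r1:4,r2:Mul2,r3:Add2
cycle 13: CDB Mul2=100; stall // r0:1,r1:4,r2:100,r3:Add2
cycle 14: stall // r0:1,r1:4,r2:100,r3:Add2
cycle 15: stall // r0:1,r1:4,r2:100,r3:Add2
cycle 16: CDB Add1=101; issue SUB r2<-Add1 // r0:1,r1:4,r2:Add1,r3:Add2
cycle 17: CDB Add2=104; issue MUL r0<-Mul1 // r0:Mul1,r1:4,r2:Add1,r3:104

STATUS = VALUE 104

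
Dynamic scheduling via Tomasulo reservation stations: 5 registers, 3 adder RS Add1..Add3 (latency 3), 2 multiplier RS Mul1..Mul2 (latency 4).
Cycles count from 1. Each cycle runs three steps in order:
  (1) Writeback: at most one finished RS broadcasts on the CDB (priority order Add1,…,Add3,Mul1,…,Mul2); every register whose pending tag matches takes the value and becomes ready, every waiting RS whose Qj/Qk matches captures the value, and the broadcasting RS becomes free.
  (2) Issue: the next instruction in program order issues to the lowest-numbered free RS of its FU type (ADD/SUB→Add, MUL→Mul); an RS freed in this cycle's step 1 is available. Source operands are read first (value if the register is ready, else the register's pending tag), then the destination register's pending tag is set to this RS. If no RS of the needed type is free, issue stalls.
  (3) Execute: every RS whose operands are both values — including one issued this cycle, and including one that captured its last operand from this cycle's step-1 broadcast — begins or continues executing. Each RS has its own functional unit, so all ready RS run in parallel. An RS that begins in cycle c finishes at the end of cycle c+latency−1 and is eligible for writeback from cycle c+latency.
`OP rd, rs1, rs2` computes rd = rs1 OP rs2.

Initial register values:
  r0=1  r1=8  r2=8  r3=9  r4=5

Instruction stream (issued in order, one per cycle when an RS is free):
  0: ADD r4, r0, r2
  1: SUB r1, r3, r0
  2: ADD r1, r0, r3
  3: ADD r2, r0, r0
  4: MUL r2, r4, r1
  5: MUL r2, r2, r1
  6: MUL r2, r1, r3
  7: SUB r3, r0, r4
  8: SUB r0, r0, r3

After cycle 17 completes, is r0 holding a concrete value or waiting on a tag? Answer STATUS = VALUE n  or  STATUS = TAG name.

STATUS = VALUE 9

c1: issue ADD r4<-Add1 | r0:1,r1:8,r2:8,r3:9,r4:Add1
c2: issue SUB r1<-Add2 | r0:1,r1:Add2,r2:8,r3:9,r4:Add1
c3: issue ADD r1<-Add3 | r0:1,r1:Add3,r2:8,r3:9,r4:Add1
c4: CDB Add1=9; issue ADD r2<-Add1 | r0:1,r1:Add3,r2:Add1,r3:9,r4:9
c5: CDB Add2=8; issue MUL r2<-Mul1 | r0:1,r1:Add3,r2:Mul1,r3:9,r4:9
c6: CDB Add3=10; issue MUL r2<-Mul2 | r0:1,r1:10,r2:Mul2,r3:9,r4:9
c7: CDB Add1=2; stall | r0:1,r1:10,r2:Mul2,r3:9,r4:9
c8: stall | r0:1,r1:10,r2:Mul2,r3:9,r4:9
c9: stall | r0:1,r1:10,r2:Mul2,r3:9,r4:9
c10: CDB Mul1=90; issue MUL r2<-Mul1 | r0:1,r1:10,r2:Mul1,r3:9,r4:9
c11: issue SUB r3<-Add1 | r0:1,r1:10,r2:Mul1,r3:Add1,r4:9
c12: issue SUB r0<-Add2 | r0:Add2,r1:10,r2:Mul1,r3:Add1,r4:9
c13: - | r0:Add2,r1:10,r2:Mul1,r3:Add1,r4:9
c14: CDB Add1=-8 | r0:Add2,r1:10,r2:Mul1,r3:-8,r4:9
c15: CDB Mul1=90 | r0:Add2,r1:10,r2:90,r3:-8,r4:9
c16: CDB Mul2=900 | r0:Add2,r1:10,r2:90,r3:-8,r4:9
c17: CDB Add2=9 | r0:9,r1:10,r2:90,r3:-8,r4:9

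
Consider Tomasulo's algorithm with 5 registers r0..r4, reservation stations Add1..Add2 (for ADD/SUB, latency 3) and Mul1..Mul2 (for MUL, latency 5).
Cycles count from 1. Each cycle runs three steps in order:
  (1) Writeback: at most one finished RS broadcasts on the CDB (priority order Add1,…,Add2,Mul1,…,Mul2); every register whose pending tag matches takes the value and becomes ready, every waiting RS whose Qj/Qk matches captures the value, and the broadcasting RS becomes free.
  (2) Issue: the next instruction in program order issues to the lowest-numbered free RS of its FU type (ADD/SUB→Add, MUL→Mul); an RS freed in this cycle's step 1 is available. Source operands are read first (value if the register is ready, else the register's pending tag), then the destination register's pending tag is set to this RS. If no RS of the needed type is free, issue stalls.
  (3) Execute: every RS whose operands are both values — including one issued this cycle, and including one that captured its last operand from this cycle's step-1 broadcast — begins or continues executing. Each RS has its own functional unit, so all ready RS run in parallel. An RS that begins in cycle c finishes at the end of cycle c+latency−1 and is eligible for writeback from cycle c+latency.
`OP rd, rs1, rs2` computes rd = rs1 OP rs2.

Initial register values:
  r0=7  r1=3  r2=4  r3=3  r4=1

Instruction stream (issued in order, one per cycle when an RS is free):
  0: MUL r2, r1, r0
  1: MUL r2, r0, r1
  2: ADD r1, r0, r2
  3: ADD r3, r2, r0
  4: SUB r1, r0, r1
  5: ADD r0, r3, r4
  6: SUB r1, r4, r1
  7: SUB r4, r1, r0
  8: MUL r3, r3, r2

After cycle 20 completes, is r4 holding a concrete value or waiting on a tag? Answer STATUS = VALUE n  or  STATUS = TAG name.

STATUS = VALUE -7

cycle 1: issue MUL r2<-Mul1 // r0:7,r1:3,r2:Mul1,r3:3,r4:1
cycle 2: issue MUL r2<-Mul2 // r0:7,r1:3,r2:Mul2,r3:3,r4:1
cycle 3: issue ADD r1<-Add1 // r0:7,r1:Add1,r2:Mul2,r3:3,r4:1
cycle 4: issue ADD r3<-Add2 // r0:7,r1:Add1,r2:Mul2,r3:Add2,r4:1
cycle 5: stall // r0:7,r1:Add1,r2:Mul2,r3:Add2,r4:1
cycle 6: CDB Mul1=21; stall // r0:7,r1:Add1,r2:Mul2,r3:Add2,r4:1
cycle 7: CDB Mul2=21; stall // r0:7,r1:Add1,r2:21,r3:Add2,r4:1
cycle 8: stall // r0:7,r1:Add1,r2:21,r3:Add2,r4:1
cycle 9: stall // r0:7,r1:Add1,r2:21,r3:Add2,r4:1
cycle 10: CDB Add1=28; issue SUB r1<-Add1 // r0:7,r1:Add1,r2:21,r3:Add2,r4:1
cycle 11: CDB Add2=28; issue ADD r0<-Add2 // r0:Add2,r1:Add1,r2:21,r3:28,r4:1
cycle 12: stall // r0:Add2,r1:Add1,r2:21,r3:28,r4:1
cycle 13: CDB Add1=-21; issue SUB r1<-Add1 // r0:Add2,r1:Add1,r2:21,r3:28,r4:1
cycle 14: CDB Add2=29; issue SUB r4<-Add2 // r0:29,r1:Add1,r2:21,r3:28,r4:Add2
cycle 15: issue MUL r3<-Mul1 // r0:29,r1:Add1,r2:21,r3:Mul1,r4:Add2
cycle 16: CDB Add1=22 // r0:29,r1:22,r2:21,r3:Mul1,r4:Add2
cycle 17: - // r0:29,r1:22,r2:21,r3:Mul1,r4:Add2
cycle 18: - // r0:29,r1:22,r2:21,r3:Mul1,r4:Add2
cycle 19: CDB Add2=-7 // r0:29,r1:22,r2:21,r3:Mul1,r4:-7
cycle 20: CDB Mul1=588 // r0:29,r1:22,r2:21,r3:588,r4:-7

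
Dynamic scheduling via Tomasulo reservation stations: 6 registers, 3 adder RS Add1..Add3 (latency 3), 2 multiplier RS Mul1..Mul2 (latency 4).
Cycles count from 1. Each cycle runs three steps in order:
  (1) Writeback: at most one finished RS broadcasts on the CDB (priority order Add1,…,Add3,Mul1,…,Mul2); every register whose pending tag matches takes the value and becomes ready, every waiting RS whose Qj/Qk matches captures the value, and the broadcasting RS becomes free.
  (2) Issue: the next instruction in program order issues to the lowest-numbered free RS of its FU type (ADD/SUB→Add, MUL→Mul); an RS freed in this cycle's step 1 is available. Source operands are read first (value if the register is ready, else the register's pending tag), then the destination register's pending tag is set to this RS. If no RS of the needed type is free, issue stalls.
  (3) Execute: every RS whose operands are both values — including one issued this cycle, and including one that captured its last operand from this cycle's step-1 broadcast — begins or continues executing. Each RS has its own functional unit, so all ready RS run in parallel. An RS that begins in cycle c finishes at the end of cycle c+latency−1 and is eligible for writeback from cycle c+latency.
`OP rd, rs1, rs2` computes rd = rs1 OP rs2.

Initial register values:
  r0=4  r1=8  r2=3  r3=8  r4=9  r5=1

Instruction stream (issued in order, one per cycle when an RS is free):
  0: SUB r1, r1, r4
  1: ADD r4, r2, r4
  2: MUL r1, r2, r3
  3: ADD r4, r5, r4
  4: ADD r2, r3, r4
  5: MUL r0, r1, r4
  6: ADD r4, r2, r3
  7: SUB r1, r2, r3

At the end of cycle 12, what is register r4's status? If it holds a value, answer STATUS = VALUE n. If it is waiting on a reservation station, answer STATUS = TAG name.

STATUS = TAG Add3

c1: issue SUB r1<-Add1 | r0:4,r1:Add1,r2:3,r3:8,r4:9,r5:1
c2: issue ADD r4<-Add2 | r0:4,r1:Add1,r2:3,r3:8,r4:Add2,r5:1
c3: issue MUL r1<-Mul1 | r0:4,r1:Mul1,r2:3,r3:8,r4:Add2,r5:1
c4: CDB Add1=-1; issue ADD r4<-Add1 | r0:4,r1:Mul1,r2:3,r3:8,r4:Add1,r5:1
c5: CDB Add2=12; issue ADD r2<-Add2 | r0:4,r1:Mul1,r2:Add2,r3:8,r4:Add1,r5:1
c6: issue MUL r0<-Mul2 | r0:Mul2,r1:Mul1,r2:Add2,r3:8,r4:Add1,r5:1
c7: CDB Mul1=24; issue ADD r4<-Add3 | r0:Mul2,r1:24,r2:Add2,r3:8,r4:Add3,r5:1
c8: CDB Add1=13; issue SUB r1<-Add1 | r0:Mul2,r1:Add1,r2:Add2,r3:8,r4:Add3,r5:1
c9: - | r0:Mul2,r1:Add1,r2:Add2,r3:8,r4:Add3,r5:1
c10: - | r0:Mul2,r1:Add1,r2:Add2,r3:8,r4:Add3,r5:1
c11: CDB Add2=21 | r0:Mul2,r1:Add1,r2:21,r3:8,r4:Add3,r5:1
c12: CDB Mul2=312 | r0:312,r1:Add1,r2:21,r3:8,r4:Add3,r5:1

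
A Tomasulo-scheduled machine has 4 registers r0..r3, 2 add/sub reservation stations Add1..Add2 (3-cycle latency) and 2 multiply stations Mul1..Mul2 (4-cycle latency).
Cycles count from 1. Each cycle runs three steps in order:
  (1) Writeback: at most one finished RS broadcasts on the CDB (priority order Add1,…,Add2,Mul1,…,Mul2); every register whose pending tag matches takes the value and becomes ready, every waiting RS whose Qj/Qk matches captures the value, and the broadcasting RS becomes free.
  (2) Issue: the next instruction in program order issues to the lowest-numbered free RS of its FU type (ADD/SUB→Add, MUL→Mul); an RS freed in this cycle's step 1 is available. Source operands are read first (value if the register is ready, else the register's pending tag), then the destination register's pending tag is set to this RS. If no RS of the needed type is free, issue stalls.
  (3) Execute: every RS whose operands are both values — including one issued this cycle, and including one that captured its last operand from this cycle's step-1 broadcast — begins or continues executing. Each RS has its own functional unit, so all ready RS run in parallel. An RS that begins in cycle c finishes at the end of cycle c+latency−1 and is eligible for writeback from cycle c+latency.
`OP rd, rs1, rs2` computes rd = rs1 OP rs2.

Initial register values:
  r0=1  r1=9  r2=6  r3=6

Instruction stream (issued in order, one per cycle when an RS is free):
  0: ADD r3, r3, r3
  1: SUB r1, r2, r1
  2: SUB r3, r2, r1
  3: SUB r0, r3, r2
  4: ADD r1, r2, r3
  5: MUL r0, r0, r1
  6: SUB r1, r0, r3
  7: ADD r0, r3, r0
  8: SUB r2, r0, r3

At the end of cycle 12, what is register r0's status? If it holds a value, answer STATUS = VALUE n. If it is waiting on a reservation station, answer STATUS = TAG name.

c1: issue ADD r3<-Add1 | r0:1,r1:9,r2:6,r3:Add1
c2: issue SUB r1<-Add2 | r0:1,r1:Add2,r2:6,r3:Add1
c3: stall | r0:1,r1:Add2,r2:6,r3:Add1
c4: CDB Add1=12; issue SUB r3<-Add1 | r0:1,r1:Add2,r2:6,r3:Add1
c5: CDB Add2=-3; issue SUB r0<-Add2 | r0:Add2,r1:-3,r2:6,r3:Add1
c6: stall | r0:Add2,r1:-3,r2:6,r3:Add1
c7: stall | r0:Add2,r1:-3,r2:6,r3:Add1
c8: CDB Add1=9; issue ADD r1<-Add1 | r0:Add2,r1:Add1,r2:6,r3:9
c9: issue MUL r0<-Mul1 | r0:Mul1,r1:Add1,r2:6,r3:9
c10: stall | r0:Mul1,r1:Add1,r2:6,r3:9
c11: CDB Add1=15; issue SUB r1<-Add1 | r0:Mul1,r1:Add1,r2:6,r3:9
c12: CDB Add2=3; issue ADD r0<-Add2 | r0:Add2,r1:Add1,r2:6,r3:9

STATUS = TAG Add2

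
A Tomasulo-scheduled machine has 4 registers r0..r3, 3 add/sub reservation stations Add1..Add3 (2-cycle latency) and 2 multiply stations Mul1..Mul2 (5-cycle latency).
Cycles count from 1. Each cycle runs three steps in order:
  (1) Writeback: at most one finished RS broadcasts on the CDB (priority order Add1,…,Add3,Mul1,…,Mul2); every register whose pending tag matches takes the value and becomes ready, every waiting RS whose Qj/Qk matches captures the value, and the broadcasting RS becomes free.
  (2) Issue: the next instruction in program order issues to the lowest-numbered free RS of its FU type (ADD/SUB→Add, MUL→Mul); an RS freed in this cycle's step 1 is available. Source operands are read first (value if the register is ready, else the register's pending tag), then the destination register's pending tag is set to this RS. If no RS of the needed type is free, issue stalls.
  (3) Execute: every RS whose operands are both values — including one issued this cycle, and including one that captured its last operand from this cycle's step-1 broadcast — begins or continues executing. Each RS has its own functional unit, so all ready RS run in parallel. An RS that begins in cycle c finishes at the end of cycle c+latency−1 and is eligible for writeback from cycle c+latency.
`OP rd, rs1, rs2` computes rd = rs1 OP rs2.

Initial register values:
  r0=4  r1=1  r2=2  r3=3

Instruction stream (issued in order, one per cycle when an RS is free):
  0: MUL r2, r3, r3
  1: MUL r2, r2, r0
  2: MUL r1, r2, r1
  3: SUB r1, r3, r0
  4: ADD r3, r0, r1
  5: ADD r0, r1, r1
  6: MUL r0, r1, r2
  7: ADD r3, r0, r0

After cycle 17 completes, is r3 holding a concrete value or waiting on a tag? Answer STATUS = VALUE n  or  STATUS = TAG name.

c1: issue MUL r2<-Mul1 | r0:4,r1:1,r2:Mul1,r3:3
c2: issue MUL r2<-Mul2 | r0:4,r1:1,r2:Mul2,r3:3
c3: stall | r0:4,r1:1,r2:Mul2,r3:3
c4: stall | r0:4,r1:1,r2:Mul2,r3:3
c5: stall | r0:4,r1:1,r2:Mul2,r3:3
c6: CDB Mul1=9; issue MUL r1<-Mul1 | r0:4,r1:Mul1,r2:Mul2,r3:3
c7: issue SUB r1<-Add1 | r0:4,r1:Add1,r2:Mul2,r3:3
c8: issue ADD r3<-Add2 | r0:4,r1:Add1,r2:Mul2,r3:Add2
c9: CDB Add1=-1; issue ADD r0<-Add1 | r0:Add1,r1:-1,r2:Mul2,r3:Add2
c10: stall | r0:Add1,r1:-1,r2:Mul2,r3:Add2
c11: CDB Add1=-2; stall | r0:-2,r1:-1,r2:Mul2,r3:Add2
c12: CDB Add2=3; stall | r0:-2,r1:-1,r2:Mul2,r3:3
c13: CDB Mul2=36; issue MUL r0<-Mul2 | r0:Mul2,r1:-1,r2:36,r3:3
c14: issue ADD r3<-Add1 | r0:Mul2,r1:-1,r2:36,r3:Add1
c15: - | r0:Mul2,r1:-1,r2:36,r3:Add1
c16: - | r0:Mul2,r1:-1,r2:36,r3:Add1
c17: - | r0:Mul2,r1:-1,r2:36,r3:Add1

STATUS = TAG Add1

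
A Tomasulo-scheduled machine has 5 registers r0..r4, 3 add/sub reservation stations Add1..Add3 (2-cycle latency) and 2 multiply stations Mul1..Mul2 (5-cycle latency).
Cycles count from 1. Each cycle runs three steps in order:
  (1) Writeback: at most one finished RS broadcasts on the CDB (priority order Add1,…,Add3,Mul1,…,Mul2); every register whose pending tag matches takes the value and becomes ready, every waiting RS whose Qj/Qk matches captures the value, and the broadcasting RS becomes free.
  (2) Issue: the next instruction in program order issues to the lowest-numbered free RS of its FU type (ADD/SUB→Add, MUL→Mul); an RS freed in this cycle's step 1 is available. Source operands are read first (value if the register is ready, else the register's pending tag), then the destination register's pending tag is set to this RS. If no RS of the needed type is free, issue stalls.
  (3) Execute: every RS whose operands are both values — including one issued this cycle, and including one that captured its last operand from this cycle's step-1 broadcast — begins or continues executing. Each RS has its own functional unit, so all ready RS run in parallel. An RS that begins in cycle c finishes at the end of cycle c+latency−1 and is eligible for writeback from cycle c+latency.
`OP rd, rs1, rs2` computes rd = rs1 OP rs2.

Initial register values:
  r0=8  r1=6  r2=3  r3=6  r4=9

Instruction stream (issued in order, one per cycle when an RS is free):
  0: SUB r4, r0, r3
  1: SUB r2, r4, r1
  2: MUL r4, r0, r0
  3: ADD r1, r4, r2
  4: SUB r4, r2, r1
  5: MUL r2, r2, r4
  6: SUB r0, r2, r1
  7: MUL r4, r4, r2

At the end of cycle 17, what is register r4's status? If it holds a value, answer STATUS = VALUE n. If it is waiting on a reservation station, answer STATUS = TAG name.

cycle 1: issue SUB r4<-Add1 // r0:8,r1:6,r2:3,r3:6,r4:Add1
cycle 2: issue SUB r2<-Add2 // r0:8,r1:6,r2:Add2,r3:6,r4:Add1
cycle 3: CDB Add1=2; issue MUL r4<-Mul1 // r0:8,r1:6,r2:Add2,r3:6,r4:Mul1
cycle 4: issue ADD r1<-Add1 // r0:8,r1:Add1,r2:Add2,r3:6,r4:Mul1
cycle 5: CDB Add2=-4; issue SUB r4<-Add2 // r0:8,r1:Add1,r2:-4,r3:6,r4:Add2
cycle 6: issue MUL r2<-Mul2 // r0:8,r1:Add1,r2:Mul2,r3:6,r4:Add2
cycle 7: issue SUB r0<-Add3 // r0:Add3,r1:Add1,r2:Mul2,r3:6,r4:Add2
cycle 8: CDB Mul1=64; issue MUL r4<-Mul1 // r0:Add3,r1:Add1,r2:Mul2,r3:6,r4:Mul1
cycle 9: - // r0:Add3,r1:Add1,r2:Mul2,r3:6,r4:Mul1
cycle 10: CDB Add1=60 // r0:Add3,r1:60,r2:Mul2,r3:6,r4:Mul1
cycle 11: - // r0:Add3,r1:60,r2:Mul2,r3:6,r4:Mul1
cycle 12: CDB Add2=-64 // r0:Add3,r1:60,r2:Mul2,r3:6,r4:Mul1
cycle 13: - // r0:Add3,r1:60,r2:Mul2,r3:6,r4:Mul1
cycle 14: - // r0:Add3,r1:60,r2:Mul2,r3:6,r4:Mul1
cycle 15: - // r0:Add3,r1:60,r2:Mul2,r3:6,r4:Mul1
cycle 16: - // r0:Add3,r1:60,r2:Mul2,r3:6,r4:Mul1
cycle 17: CDB Mul2=256 // r0:Add3,r1:60,r2:256,r3:6,r4:Mul1

STATUS = TAG Mul1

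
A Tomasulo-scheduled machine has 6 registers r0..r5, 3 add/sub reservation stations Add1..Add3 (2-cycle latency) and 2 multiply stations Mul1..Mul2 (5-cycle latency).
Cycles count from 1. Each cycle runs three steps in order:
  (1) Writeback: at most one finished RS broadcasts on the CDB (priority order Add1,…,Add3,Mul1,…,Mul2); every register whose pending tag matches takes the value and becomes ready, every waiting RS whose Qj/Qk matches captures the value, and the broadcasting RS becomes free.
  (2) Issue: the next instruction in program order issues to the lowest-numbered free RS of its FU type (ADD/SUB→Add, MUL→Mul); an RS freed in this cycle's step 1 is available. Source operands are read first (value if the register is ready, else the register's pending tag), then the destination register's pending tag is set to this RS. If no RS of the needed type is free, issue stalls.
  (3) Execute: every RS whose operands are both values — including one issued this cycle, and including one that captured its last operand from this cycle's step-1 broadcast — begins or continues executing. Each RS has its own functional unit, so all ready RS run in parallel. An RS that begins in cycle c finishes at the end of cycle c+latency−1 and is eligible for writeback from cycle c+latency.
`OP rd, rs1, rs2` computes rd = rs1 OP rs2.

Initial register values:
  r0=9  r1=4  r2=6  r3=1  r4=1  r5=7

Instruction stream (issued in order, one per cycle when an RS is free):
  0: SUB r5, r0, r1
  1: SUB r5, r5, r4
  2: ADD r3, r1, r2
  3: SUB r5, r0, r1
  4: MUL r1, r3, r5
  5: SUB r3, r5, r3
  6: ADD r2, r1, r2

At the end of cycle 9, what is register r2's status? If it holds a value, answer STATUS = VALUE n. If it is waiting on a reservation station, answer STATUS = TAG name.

  c1: issue SUB r5<-Add1  regs: r0:9,r1:4,r2:6,r3:1,r4:1,r5:Add1
  c2: issue SUB r5<-Add2  regs: r0:9,r1:4,r2:6,r3:1,r4:1,r5:Add2
  c3: CDB Add1=5; issue ADD r3<-Add1  regs: r0:9,r1:4,r2:6,r3:Add1,r4:1,r5:Add2
  c4: issue SUB r5<-Add3  regs: r0:9,r1:4,r2:6,r3:Add1,r4:1,r5:Add3
  c5: CDB Add1=10; issue MUL r1<-Mul1  regs: r0:9,r1:Mul1,r2:6,r3:10,r4:1,r5:Add3
  c6: CDB Add2=4; issue SUB r3<-Add1  regs: r0:9,r1:Mul1,r2:6,r3:Add1,r4:1,r5:Add3
  c7: CDB Add3=5; issue ADD r2<-Add2  regs: r0:9,r1:Mul1,r2:Add2,r3:Add1,r4:1,r5:5
  c8: -  regs: r0:9,r1:Mul1,r2:Add2,r3:Add1,r4:1,r5:5
  c9: CDB Add1=-5  regs: r0:9,r1:Mul1,r2:Add2,r3:-5,r4:1,r5:5

STATUS = TAG Add2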